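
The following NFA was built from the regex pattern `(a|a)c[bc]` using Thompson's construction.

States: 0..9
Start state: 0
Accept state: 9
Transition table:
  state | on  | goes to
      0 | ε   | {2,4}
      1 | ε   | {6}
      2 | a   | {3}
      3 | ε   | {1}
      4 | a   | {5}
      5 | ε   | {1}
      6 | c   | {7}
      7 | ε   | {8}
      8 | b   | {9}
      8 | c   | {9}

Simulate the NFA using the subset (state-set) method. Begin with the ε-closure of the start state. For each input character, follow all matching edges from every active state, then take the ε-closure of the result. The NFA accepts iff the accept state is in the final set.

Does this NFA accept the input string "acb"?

start: ε-closure({0}) = {0,2,4}
'a' @ 1: {1,3,5,6}
'c' @ 2: {7,8}
'b' @ 3: {9}  (accept∈set)
end set {9} — state 9 in

Answer: ACCEPT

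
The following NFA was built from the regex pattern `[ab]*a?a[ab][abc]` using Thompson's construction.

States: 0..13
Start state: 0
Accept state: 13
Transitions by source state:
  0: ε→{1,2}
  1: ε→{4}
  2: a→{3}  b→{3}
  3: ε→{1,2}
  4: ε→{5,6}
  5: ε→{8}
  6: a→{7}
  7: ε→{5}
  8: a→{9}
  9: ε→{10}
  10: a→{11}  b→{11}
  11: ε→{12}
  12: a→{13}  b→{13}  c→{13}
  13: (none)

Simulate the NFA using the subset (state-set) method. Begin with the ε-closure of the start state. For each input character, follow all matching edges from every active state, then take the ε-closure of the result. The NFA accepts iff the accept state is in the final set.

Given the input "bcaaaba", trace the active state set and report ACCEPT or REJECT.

start: ε-closure({0}) = {0,1,2,4,5,6,8}
'b' @ 1: {1,2,3,4,5,6,8}
'c' @ 2: {}  — state set empty
rest 'aaaba' ignored (set empty)
end set {} — state 13 not in

Answer: REJECT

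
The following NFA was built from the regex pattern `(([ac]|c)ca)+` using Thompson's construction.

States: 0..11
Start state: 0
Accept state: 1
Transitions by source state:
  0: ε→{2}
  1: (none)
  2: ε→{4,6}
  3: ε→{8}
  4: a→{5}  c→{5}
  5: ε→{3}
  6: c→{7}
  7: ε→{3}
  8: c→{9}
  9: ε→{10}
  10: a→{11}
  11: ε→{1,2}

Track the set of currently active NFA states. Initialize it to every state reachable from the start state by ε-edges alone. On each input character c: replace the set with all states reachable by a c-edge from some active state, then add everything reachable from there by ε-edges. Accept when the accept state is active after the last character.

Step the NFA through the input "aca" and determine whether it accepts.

start: ε-closure({0}) = {0,2,4,6}
'a' @ 1: {3,5,8}
'c' @ 2: {9,10}
'a' @ 3: {1,2,4,6,11}  ✓accept
after full input: {1,2,4,6,11}  (accept=1 in)

Answer: ACCEPT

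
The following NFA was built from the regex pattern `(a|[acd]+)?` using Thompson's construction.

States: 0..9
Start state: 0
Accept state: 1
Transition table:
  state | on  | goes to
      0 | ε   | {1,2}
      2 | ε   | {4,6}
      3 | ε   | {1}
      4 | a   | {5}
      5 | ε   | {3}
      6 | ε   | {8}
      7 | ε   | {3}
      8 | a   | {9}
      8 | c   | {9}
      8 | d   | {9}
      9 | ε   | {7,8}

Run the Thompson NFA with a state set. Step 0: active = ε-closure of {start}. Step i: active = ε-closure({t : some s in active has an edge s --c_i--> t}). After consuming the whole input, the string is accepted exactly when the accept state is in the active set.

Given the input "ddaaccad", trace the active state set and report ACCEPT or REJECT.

Answer: ACCEPT

Derivation:
initial (ε-close {0}): {0,1,2,4,6,8}
'd' @ 1: {1,3,7,8,9}  (accept∈set)
'd' @ 2: {1,3,7,8,9}  (accept∈set)
'a' @ 3: {1,3,7,8,9}  (accept∈set)
'a' @ 4: {1,3,7,8,9}  (accept∈set)
'c' @ 5: {1,3,7,8,9}  (accept∈set)
'c' @ 6: {1,3,7,8,9}  (accept∈set)
'a' @ 7: {1,3,7,8,9}  (accept∈set)
'd' @ 8: {1,3,7,8,9}  (accept∈set)
final: {1,3,7,8,9}; accept 1 in set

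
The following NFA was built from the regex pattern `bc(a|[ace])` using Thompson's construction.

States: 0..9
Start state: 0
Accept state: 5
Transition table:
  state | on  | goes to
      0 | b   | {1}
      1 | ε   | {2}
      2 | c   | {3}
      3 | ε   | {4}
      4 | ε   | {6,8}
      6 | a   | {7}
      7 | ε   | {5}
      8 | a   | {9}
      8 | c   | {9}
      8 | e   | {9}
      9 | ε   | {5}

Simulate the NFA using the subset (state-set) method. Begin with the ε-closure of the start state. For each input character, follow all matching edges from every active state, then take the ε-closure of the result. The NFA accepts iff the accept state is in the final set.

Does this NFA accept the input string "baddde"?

Answer: REJECT

Derivation:
initial (ε-close {0}): {0}
'b' @ 1: {1,2}
'a' @ 2: {}  — dead — no transitions
rest 'ddde' ignored (set empty)
after full input: {}  (accept=5 not in)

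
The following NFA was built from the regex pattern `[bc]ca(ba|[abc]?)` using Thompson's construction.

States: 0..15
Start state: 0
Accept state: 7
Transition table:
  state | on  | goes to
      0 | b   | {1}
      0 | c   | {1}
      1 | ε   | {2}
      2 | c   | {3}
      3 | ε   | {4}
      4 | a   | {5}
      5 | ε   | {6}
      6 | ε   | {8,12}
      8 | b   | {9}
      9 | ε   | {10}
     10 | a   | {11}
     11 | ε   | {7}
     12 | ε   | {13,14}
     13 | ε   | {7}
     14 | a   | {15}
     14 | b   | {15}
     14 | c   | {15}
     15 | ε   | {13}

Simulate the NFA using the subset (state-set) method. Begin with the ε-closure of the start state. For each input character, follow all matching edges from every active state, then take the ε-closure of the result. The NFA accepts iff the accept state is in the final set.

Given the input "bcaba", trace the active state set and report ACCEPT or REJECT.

Answer: ACCEPT

Derivation:
initial (ε-close {0}): {0}
'b' @ 1: {1,2}
'c' @ 2: {3,4}
'a' @ 3: {5,6,7,8,12,13,14}  [accepting]
'b' @ 4: {7,9,10,13,15}  [accepting]
'a' @ 5: {7,11}  [accepting]
after full input: {7,11}  (accept=7 in)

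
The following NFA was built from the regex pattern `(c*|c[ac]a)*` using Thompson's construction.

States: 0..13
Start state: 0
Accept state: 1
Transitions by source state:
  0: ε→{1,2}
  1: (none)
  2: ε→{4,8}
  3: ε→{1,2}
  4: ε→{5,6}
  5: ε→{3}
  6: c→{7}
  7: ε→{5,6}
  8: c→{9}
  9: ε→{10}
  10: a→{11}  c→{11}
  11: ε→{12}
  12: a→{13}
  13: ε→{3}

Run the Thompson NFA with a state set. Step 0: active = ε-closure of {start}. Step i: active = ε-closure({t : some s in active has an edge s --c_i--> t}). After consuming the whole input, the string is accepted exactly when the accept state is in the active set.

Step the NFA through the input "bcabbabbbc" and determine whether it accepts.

S₀ = ε-closure({0}) = {0,1,2,3,4,5,6,8}
'b' @ 1: {}  — state set empty
rest 'cabbabbbc' ignored (set empty)
final: {}; accept 1 not in set

Answer: REJECT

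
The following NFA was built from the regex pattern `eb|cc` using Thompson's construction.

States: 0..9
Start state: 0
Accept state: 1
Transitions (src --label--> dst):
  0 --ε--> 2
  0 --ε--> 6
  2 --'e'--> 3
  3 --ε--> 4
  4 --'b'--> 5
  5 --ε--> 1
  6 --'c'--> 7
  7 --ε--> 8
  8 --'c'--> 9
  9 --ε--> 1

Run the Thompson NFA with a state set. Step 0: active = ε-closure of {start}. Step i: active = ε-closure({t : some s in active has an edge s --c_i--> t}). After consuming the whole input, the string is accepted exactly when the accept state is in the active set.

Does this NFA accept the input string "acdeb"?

Answer: REJECT

Derivation:
initial (ε-close {0}): {0,2,6}
'a' @ 1: {}  — state set empty
rest 'cdeb' ignored (set empty)
end set {} — state 1 not in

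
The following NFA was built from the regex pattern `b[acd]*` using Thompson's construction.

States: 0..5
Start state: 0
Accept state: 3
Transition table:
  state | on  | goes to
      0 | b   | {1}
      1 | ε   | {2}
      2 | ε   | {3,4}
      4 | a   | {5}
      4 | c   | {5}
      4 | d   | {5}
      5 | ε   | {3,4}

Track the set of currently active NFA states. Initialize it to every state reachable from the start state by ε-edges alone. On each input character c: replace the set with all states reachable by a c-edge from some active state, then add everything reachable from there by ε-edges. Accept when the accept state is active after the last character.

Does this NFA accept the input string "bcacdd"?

initial (ε-close {0}): {0}
'b' @ 1: {1,2,3,4}  (accept∈set)
'c' @ 2: {3,4,5}  (accept∈set)
'a' @ 3: {3,4,5}  (accept∈set)
'c' @ 4: {3,4,5}  (accept∈set)
'd' @ 5: {3,4,5}  (accept∈set)
'd' @ 6: {3,4,5}  (accept∈set)
final: {3,4,5}; accept 3 in set

Answer: ACCEPT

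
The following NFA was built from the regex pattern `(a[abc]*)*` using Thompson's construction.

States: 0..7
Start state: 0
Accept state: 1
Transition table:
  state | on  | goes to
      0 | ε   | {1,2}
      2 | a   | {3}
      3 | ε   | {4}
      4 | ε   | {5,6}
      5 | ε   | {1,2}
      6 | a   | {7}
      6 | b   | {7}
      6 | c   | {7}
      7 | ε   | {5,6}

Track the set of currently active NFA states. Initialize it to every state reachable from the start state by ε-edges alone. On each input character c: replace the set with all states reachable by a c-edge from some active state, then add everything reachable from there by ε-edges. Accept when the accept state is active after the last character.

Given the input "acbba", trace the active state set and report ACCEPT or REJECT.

start: ε-closure({0}) = {0,1,2}
'a' @ 1: {1,2,3,4,5,6}  (accept∈set)
'c' @ 2: {1,2,5,6,7}  (accept∈set)
'b' @ 3: {1,2,5,6,7}  (accept∈set)
'b' @ 4: {1,2,5,6,7}  (accept∈set)
'a' @ 5: {1,2,3,4,5,6,7}  (accept∈set)
final: {1,2,3,4,5,6,7}; accept 1 in set

Answer: ACCEPT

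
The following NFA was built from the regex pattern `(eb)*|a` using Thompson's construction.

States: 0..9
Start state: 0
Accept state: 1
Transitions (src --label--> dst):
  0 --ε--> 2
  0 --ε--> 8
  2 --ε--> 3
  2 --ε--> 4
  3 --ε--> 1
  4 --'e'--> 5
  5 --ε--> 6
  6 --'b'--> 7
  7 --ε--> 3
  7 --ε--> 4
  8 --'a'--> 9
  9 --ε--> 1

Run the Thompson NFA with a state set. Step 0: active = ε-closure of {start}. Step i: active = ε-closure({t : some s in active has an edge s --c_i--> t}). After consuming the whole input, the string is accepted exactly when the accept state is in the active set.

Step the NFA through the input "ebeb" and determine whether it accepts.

Answer: ACCEPT

Steps:
S₀ = ε-closure({0}) = {0,1,2,3,4,8}
'e' @ 1: {5,6}
'b' @ 2: {1,3,4,7}  [accepting]
'e' @ 3: {5,6}
'b' @ 4: {1,3,4,7}  [accepting]
end set {1,3,4,7} — state 1 in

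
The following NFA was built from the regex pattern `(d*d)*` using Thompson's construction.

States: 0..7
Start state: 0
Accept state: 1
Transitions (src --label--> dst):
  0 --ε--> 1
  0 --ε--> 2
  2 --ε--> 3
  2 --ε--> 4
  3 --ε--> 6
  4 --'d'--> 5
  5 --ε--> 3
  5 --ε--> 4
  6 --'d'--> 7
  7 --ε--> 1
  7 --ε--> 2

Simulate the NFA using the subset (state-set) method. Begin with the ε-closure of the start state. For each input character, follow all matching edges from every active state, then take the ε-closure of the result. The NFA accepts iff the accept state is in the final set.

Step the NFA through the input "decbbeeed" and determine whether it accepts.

S₀ = ε-closure({0}) = {0,1,2,3,4,6}
'd' @ 1: {1,2,3,4,5,6,7}  (accept∈set)
'e' @ 2: {}  — no active states
rest 'cbbeeed' ignored (set empty)
after full input: {}  (accept=1 not in)

Answer: REJECT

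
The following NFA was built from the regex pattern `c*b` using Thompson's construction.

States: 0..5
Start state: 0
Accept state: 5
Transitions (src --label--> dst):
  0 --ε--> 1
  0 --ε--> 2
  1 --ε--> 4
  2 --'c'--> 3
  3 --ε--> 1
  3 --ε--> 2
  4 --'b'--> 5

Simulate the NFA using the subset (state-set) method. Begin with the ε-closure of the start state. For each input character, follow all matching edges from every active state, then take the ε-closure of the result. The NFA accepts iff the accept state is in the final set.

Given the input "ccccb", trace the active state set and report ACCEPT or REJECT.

Answer: ACCEPT

Steps:
initial (ε-close {0}): {0,1,2,4}
'c' @ 1: {1,2,3,4}
'c' @ 2: {1,2,3,4}
'c' @ 3: {1,2,3,4}
'c' @ 4: {1,2,3,4}
'b' @ 5: {5}  (accept∈set)
after full input: {5}  (accept=5 in)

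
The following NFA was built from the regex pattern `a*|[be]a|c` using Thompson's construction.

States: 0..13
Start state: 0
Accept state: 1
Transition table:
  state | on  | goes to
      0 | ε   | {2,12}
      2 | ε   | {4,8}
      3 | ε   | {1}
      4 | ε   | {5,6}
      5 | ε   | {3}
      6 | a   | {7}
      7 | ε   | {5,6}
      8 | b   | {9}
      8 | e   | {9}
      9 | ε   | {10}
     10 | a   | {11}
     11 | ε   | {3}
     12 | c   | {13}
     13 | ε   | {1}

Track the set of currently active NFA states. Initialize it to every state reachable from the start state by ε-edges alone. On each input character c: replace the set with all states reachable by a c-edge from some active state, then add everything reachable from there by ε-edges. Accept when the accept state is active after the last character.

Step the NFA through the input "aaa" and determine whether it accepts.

Answer: ACCEPT

Derivation:
start: ε-closure({0}) = {0,1,2,3,4,5,6,8,12}
'a' @ 1: {1,3,5,6,7}  ✓accept
'a' @ 2: {1,3,5,6,7}  ✓accept
'a' @ 3: {1,3,5,6,7}  ✓accept
end set {1,3,5,6,7} — state 1 in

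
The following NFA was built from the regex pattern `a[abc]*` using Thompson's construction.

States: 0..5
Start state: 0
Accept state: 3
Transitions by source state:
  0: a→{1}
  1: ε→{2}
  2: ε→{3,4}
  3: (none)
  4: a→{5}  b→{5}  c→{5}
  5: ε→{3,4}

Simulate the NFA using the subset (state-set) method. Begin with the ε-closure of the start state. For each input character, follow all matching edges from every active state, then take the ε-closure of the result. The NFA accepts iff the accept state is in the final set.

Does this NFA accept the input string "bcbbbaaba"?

initial (ε-close {0}): {0}
'b' @ 1: {}  — no active states
rest 'cbbbaaba' ignored (set empty)
after full input: {}  (accept=3 not in)

Answer: REJECT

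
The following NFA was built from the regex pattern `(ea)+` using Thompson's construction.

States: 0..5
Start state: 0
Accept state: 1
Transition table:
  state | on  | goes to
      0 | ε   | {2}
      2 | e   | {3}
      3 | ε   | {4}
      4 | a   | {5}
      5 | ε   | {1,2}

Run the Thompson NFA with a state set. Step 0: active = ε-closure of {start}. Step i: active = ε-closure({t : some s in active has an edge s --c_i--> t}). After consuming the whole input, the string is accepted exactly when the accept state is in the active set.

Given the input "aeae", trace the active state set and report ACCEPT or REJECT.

start: ε-closure({0}) = {0,2}
'a' @ 1: {}  — no active states
rest 'eae' ignored (set empty)
end set {} — state 1 not in

Answer: REJECT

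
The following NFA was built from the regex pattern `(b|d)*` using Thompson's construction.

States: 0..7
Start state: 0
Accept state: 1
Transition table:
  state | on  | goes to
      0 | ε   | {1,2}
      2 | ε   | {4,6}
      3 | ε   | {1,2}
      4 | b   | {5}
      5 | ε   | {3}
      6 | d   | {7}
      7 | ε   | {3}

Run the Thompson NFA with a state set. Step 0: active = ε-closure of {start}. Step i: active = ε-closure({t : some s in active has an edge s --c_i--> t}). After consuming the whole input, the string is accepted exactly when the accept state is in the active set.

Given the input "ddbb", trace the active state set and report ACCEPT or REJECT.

S₀ = ε-closure({0}) = {0,1,2,4,6}
'd' @ 1: {1,2,3,4,6,7}  (accept∈set)
'd' @ 2: {1,2,3,4,6,7}  (accept∈set)
'b' @ 3: {1,2,3,4,5,6}  (accept∈set)
'b' @ 4: {1,2,3,4,5,6}  (accept∈set)
end set {1,2,3,4,5,6} — state 1 in

Answer: ACCEPT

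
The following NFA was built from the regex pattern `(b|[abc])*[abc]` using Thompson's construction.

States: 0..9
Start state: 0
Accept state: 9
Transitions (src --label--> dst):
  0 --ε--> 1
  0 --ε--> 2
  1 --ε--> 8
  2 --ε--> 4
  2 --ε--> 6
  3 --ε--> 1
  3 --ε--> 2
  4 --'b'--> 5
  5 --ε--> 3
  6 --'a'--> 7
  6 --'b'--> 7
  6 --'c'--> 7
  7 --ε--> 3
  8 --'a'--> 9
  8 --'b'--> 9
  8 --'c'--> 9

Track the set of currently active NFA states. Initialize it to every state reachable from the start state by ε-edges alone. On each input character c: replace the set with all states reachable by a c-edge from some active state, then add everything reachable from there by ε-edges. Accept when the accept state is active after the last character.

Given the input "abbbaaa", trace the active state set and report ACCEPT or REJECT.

Answer: ACCEPT

Steps:
initial (ε-close {0}): {0,1,2,4,6,8}
'a' @ 1: {1,2,3,4,6,7,8,9}  ✓accept
'b' @ 2: {1,2,3,4,5,6,7,8,9}  ✓accept
'b' @ 3: {1,2,3,4,5,6,7,8,9}  ✓accept
'b' @ 4: {1,2,3,4,5,6,7,8,9}  ✓accept
'a' @ 5: {1,2,3,4,6,7,8,9}  ✓accept
'a' @ 6: {1,2,3,4,6,7,8,9}  ✓accept
'a' @ 7: {1,2,3,4,6,7,8,9}  ✓accept
after full input: {1,2,3,4,6,7,8,9}  (accept=9 in)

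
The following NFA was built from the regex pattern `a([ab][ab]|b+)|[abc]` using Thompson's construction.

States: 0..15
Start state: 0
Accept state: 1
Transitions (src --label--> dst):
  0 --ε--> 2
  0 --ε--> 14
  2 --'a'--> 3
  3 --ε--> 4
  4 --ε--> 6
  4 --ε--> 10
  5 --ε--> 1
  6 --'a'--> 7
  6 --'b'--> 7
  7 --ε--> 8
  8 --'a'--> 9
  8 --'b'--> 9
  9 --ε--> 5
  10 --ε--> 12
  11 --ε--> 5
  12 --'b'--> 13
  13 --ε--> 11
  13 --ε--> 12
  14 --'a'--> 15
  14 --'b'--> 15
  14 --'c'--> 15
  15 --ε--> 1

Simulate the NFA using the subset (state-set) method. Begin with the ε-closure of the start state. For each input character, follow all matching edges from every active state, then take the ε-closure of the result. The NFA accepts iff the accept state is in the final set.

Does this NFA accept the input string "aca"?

S₀ = ε-closure({0}) = {0,2,14}
'a' @ 1: {1,3,4,6,10,12,15}  [accepting]
'c' @ 2: {}  — dead — no transitions
rest 'a' ignored (set empty)
after full input: {}  (accept=1 not in)

Answer: REJECT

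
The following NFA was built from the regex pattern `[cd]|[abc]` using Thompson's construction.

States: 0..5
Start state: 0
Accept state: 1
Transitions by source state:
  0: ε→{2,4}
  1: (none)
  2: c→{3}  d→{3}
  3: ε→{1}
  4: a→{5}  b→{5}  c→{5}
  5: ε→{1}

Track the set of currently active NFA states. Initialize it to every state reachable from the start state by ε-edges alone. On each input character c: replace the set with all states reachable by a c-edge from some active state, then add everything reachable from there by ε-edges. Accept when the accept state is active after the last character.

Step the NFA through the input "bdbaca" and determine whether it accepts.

initial (ε-close {0}): {0,2,4}
'b' @ 1: {1,5}  ✓accept
'd' @ 2: {}  — state set empty
rest 'baca' ignored (set empty)
after full input: {}  (accept=1 not in)

Answer: REJECT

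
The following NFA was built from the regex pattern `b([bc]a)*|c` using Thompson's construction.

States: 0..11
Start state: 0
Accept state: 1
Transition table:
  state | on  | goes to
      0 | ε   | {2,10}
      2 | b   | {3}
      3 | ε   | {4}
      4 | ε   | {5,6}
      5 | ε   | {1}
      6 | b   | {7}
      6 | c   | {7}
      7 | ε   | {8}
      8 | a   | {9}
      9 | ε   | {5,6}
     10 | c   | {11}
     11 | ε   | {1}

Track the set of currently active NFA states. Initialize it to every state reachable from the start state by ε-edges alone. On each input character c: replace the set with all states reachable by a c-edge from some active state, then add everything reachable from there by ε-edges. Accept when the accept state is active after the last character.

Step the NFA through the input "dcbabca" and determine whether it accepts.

Answer: REJECT

Steps:
S₀ = ε-closure({0}) = {0,2,10}
'd' @ 1: {}  — dead — no transitions
rest 'cbabca' ignored (set empty)
final: {}; accept 1 not in set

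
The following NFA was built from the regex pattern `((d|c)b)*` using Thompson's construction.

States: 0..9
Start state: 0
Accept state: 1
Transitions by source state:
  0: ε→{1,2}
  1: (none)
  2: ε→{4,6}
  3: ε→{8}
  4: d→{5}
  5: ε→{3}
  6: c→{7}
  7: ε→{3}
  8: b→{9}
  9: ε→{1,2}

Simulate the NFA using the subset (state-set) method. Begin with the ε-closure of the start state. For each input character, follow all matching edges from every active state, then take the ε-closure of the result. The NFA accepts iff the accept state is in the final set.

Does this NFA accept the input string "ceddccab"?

Answer: REJECT

Steps:
start: ε-closure({0}) = {0,1,2,4,6}
'c' @ 1: {3,7,8}
'e' @ 2: {}  — dead — no transitions
rest 'ddccab' ignored (set empty)
end set {} — state 1 not in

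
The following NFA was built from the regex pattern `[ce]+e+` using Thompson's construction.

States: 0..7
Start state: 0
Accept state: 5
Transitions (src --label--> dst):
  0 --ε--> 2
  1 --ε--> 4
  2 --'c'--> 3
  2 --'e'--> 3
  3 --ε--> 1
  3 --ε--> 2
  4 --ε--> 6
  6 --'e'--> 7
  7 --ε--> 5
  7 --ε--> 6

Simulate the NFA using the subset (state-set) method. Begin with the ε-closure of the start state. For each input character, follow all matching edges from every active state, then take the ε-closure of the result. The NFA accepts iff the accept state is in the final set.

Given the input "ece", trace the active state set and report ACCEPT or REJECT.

S₀ = ε-closure({0}) = {0,2}
'e' @ 1: {1,2,3,4,6}
'c' @ 2: {1,2,3,4,6}
'e' @ 3: {1,2,3,4,5,6,7}  (accept∈set)
after full input: {1,2,3,4,5,6,7}  (accept=5 in)

Answer: ACCEPT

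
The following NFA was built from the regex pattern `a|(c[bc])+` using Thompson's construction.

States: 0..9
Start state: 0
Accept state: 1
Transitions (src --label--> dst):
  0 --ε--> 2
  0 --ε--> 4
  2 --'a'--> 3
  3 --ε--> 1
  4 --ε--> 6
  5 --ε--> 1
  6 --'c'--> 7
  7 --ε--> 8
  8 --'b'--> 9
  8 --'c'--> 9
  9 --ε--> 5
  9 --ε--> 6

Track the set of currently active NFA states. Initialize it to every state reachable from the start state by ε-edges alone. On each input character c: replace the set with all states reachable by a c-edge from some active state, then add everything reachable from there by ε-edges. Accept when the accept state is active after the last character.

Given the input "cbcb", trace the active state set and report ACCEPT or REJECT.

Answer: ACCEPT

Steps:
initial (ε-close {0}): {0,2,4,6}
'c' @ 1: {7,8}
'b' @ 2: {1,5,6,9}  ✓accept
'c' @ 3: {7,8}
'b' @ 4: {1,5,6,9}  ✓accept
after full input: {1,5,6,9}  (accept=1 in)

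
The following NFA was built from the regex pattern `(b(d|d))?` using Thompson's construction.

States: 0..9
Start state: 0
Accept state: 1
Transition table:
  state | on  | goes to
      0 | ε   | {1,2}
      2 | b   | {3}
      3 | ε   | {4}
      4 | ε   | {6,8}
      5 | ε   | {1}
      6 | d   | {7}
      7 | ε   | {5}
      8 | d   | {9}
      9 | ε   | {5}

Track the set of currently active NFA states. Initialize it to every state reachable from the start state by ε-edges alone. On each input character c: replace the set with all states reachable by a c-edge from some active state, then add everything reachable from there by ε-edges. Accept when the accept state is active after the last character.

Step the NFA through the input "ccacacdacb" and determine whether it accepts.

Answer: REJECT

Steps:
S₀ = ε-closure({0}) = {0,1,2}
'c' @ 1: {}  — no active states
rest 'cacacdacb' ignored (set empty)
end set {} — state 1 not in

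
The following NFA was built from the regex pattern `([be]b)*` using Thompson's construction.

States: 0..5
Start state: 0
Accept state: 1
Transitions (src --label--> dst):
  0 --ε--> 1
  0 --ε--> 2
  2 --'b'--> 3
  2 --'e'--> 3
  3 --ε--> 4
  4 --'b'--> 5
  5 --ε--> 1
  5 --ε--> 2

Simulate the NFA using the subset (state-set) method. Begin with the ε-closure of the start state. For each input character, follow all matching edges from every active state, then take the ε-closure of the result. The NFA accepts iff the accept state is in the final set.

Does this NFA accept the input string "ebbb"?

Answer: ACCEPT

Trace:
S₀ = ε-closure({0}) = {0,1,2}
'e' @ 1: {3,4}
'b' @ 2: {1,2,5}  (accept∈set)
'b' @ 3: {3,4}
'b' @ 4: {1,2,5}  (accept∈set)
end set {1,2,5} — state 1 in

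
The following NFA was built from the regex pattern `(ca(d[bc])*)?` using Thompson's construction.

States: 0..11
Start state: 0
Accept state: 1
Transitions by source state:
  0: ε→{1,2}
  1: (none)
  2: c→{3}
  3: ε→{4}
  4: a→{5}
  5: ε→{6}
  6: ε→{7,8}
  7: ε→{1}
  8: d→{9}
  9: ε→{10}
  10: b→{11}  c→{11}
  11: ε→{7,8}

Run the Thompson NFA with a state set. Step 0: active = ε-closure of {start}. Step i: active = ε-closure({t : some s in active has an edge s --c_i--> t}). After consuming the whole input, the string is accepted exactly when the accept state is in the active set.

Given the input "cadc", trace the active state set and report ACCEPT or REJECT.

Answer: ACCEPT

Derivation:
initial (ε-close {0}): {0,1,2}
'c' @ 1: {3,4}
'a' @ 2: {1,5,6,7,8}  ✓accept
'd' @ 3: {9,10}
'c' @ 4: {1,7,8,11}  ✓accept
final: {1,7,8,11}; accept 1 in set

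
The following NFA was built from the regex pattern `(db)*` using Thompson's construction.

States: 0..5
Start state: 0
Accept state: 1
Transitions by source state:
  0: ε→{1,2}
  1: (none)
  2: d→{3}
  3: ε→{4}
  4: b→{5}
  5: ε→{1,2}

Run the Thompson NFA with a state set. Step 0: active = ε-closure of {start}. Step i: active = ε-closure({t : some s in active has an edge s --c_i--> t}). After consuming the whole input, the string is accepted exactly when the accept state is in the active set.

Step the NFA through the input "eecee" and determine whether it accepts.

start: ε-closure({0}) = {0,1,2}
'e' @ 1: {}  — no active states
rest 'ecee' ignored (set empty)
final: {}; accept 1 not in set

Answer: REJECT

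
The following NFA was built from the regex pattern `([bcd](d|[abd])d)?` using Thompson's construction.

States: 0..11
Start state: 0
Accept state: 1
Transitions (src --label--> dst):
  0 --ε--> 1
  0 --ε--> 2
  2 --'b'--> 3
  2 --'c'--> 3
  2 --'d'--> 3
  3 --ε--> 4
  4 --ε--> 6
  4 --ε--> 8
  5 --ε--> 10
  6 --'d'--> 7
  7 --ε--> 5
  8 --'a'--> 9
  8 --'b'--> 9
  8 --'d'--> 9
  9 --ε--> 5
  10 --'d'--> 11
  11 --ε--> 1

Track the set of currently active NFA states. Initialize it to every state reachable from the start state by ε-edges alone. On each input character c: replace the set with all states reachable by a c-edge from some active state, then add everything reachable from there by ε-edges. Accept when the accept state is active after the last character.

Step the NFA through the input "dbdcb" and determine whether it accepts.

Answer: REJECT

Derivation:
initial (ε-close {0}): {0,1,2}
'd' @ 1: {3,4,6,8}
'b' @ 2: {5,9,10}
'd' @ 3: {1,11}  (accept∈set)
'c' @ 4: {}  — no active states
rest 'b' ignored (set empty)
end set {} — state 1 not in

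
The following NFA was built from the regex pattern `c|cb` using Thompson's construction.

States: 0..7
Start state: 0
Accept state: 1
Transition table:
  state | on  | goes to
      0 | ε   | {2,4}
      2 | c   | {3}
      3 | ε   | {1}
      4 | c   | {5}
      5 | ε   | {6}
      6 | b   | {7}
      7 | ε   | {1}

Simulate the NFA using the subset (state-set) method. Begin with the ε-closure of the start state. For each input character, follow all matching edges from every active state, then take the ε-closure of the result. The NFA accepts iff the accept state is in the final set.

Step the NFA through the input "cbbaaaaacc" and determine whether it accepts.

initial (ε-close {0}): {0,2,4}
'c' @ 1: {1,3,5,6}  (accept∈set)
'b' @ 2: {1,7}  (accept∈set)
'b' @ 3: {}  — state set empty
rest 'aaaaacc' ignored (set empty)
after full input: {}  (accept=1 not in)

Answer: REJECT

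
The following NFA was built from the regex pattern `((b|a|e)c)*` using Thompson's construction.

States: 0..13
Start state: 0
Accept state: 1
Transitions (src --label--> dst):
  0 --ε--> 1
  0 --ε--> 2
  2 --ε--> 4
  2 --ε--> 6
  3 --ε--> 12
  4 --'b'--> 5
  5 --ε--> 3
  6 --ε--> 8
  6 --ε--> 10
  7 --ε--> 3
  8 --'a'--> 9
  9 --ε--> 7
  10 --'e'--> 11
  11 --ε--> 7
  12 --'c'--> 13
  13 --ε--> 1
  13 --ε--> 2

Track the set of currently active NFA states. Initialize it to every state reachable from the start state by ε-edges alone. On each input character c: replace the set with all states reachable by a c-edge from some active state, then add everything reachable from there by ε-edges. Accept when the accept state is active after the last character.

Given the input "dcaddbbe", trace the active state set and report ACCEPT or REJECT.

start: ε-closure({0}) = {0,1,2,4,6,8,10}
'd' @ 1: {}  — dead — no transitions
rest 'caddbbe' ignored (set empty)
after full input: {}  (accept=1 not in)

Answer: REJECT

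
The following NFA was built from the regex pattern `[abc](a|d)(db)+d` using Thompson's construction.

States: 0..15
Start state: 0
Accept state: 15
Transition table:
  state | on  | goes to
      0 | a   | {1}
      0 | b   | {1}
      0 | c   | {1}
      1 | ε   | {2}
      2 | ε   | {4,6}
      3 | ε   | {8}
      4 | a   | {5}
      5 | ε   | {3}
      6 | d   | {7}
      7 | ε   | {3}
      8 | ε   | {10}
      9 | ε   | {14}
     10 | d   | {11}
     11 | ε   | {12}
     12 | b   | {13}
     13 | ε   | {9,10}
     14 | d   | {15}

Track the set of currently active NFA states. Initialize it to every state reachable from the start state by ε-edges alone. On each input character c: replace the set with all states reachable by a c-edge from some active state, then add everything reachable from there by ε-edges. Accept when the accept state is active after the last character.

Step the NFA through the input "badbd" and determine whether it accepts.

initial (ε-close {0}): {0}
'b' @ 1: {1,2,4,6}
'a' @ 2: {3,5,8,10}
'd' @ 3: {11,12}
'b' @ 4: {9,10,13,14}
'd' @ 5: {11,12,15}  [accepting]
final: {11,12,15}; accept 15 in set

Answer: ACCEPT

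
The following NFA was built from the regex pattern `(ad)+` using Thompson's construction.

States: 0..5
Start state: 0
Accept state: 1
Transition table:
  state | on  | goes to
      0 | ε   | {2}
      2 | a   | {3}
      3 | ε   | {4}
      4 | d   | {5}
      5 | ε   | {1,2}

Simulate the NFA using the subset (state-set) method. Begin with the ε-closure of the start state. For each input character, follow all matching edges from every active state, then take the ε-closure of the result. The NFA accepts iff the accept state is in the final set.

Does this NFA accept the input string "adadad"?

Answer: ACCEPT

Trace:
initial (ε-close {0}): {0,2}
'a' @ 1: {3,4}
'd' @ 2: {1,2,5}  [accepting]
'a' @ 3: {3,4}
'd' @ 4: {1,2,5}  [accepting]
'a' @ 5: {3,4}
'd' @ 6: {1,2,5}  [accepting]
after full input: {1,2,5}  (accept=1 in)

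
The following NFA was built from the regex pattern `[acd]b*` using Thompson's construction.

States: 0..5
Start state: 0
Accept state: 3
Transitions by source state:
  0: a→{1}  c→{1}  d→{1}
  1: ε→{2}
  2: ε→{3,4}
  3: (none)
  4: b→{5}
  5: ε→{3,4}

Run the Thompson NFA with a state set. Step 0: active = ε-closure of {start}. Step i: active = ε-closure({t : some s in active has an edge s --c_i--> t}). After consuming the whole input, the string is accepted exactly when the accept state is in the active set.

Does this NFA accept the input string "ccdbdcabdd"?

S₀ = ε-closure({0}) = {0}
'c' @ 1: {1,2,3,4}  (accept∈set)
'c' @ 2: {}  — state set empty
rest 'dbdcabdd' ignored (set empty)
end set {} — state 3 not in

Answer: REJECT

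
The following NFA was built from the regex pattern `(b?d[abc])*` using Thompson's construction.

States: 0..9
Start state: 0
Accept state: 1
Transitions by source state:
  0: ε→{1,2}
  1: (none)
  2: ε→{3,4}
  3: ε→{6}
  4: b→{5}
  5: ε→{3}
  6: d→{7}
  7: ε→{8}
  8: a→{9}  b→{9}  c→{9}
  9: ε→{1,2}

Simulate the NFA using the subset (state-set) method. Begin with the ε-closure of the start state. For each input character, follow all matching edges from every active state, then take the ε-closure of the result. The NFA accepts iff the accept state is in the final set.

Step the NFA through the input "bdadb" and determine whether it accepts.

start: ε-closure({0}) = {0,1,2,3,4,6}
'b' @ 1: {3,5,6}
'd' @ 2: {7,8}
'a' @ 3: {1,2,3,4,6,9}  ✓accept
'd' @ 4: {7,8}
'b' @ 5: {1,2,3,4,6,9}  ✓accept
end set {1,2,3,4,6,9} — state 1 in

Answer: ACCEPT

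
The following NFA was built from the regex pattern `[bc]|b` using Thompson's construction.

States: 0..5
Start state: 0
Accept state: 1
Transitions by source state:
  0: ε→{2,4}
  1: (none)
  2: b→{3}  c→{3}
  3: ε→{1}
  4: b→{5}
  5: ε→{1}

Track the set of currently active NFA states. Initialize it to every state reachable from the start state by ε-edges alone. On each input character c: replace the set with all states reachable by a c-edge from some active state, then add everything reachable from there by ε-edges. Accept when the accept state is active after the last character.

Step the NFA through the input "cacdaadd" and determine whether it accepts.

Answer: REJECT

Steps:
start: ε-closure({0}) = {0,2,4}
'c' @ 1: {1,3}  (accept∈set)
'a' @ 2: {}  — state set empty
rest 'cdaadd' ignored (set empty)
final: {}; accept 1 not in set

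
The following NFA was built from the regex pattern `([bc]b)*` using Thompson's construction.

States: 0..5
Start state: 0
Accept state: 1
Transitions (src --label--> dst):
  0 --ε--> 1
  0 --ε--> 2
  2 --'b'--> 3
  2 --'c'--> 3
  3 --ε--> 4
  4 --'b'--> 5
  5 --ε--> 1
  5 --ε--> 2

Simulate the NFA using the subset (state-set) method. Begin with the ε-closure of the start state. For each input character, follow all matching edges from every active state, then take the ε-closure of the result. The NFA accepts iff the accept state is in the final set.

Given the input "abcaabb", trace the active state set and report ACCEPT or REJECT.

initial (ε-close {0}): {0,1,2}
'a' @ 1: {}  — state set empty
rest 'bcaabb' ignored (set empty)
after full input: {}  (accept=1 not in)

Answer: REJECT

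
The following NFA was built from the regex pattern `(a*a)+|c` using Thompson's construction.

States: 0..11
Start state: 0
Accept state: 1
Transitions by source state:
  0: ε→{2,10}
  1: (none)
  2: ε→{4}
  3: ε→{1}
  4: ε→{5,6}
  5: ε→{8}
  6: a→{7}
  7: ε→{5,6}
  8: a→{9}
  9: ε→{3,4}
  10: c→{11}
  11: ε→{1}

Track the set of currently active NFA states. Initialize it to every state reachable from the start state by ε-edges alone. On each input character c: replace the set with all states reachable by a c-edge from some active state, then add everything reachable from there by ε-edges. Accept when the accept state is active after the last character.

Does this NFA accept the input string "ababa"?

Answer: REJECT

Derivation:
initial (ε-close {0}): {0,2,4,5,6,8,10}
'a' @ 1: {1,3,4,5,6,7,8,9}  ✓accept
'b' @ 2: {}  — state set empty
rest 'aba' ignored (set empty)
end set {} — state 1 not in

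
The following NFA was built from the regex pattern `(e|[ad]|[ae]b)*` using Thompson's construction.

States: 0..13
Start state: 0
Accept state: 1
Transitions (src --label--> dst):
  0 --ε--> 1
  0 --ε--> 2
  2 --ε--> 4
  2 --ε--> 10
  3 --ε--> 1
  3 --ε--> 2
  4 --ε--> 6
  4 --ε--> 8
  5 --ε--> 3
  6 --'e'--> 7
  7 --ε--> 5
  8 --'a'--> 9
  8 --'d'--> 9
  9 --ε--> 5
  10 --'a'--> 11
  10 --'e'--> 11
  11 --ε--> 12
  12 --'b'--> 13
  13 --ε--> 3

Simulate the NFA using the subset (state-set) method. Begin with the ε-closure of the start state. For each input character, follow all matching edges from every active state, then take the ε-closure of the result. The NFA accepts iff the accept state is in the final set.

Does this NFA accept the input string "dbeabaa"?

start: ε-closure({0}) = {0,1,2,4,6,8,10}
'd' @ 1: {1,2,3,4,5,6,8,9,10}  [accepting]
'b' @ 2: {}  — no active states
rest 'eabaa' ignored (set empty)
end set {} — state 1 not in

Answer: REJECT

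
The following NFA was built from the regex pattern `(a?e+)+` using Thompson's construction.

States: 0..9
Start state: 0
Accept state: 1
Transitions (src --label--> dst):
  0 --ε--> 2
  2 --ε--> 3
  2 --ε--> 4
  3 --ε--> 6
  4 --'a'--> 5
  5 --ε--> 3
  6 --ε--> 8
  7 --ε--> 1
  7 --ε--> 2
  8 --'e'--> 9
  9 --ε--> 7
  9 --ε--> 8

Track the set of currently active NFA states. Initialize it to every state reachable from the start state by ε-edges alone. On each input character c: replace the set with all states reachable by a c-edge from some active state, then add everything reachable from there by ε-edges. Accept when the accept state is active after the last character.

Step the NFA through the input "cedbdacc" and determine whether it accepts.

Answer: REJECT

Trace:
S₀ = ε-closure({0}) = {0,2,3,4,6,8}
'c' @ 1: {}  — no active states
rest 'edbdacc' ignored (set empty)
final: {}; accept 1 not in set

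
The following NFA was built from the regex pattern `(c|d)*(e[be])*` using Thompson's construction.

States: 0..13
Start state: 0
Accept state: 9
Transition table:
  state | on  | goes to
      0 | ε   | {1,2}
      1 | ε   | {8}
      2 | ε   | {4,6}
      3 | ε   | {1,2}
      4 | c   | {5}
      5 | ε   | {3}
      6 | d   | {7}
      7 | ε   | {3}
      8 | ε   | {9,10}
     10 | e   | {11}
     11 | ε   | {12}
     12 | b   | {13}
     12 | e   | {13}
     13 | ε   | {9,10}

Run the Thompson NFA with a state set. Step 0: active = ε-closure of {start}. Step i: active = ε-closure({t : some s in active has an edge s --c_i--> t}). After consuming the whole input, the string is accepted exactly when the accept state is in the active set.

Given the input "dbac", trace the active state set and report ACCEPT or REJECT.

S₀ = ε-closure({0}) = {0,1,2,4,6,8,9,10}
'd' @ 1: {1,2,3,4,6,7,8,9,10}  (accept∈set)
'b' @ 2: {}  — state set empty
rest 'ac' ignored (set empty)
after full input: {}  (accept=9 not in)

Answer: REJECT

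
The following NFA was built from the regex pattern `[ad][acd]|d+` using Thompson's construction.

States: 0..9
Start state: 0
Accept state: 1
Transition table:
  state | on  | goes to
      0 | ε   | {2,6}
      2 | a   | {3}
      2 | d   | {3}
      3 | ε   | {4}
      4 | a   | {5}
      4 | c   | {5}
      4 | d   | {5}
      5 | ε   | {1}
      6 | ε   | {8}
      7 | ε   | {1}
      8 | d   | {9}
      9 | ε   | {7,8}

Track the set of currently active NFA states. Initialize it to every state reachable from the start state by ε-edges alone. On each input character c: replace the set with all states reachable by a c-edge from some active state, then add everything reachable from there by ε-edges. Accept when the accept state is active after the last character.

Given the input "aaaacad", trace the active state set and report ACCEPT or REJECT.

Answer: REJECT

Derivation:
S₀ = ε-closure({0}) = {0,2,6,8}
'a' @ 1: {3,4}
'a' @ 2: {1,5}  [accepting]
'a' @ 3: {}  — no active states
rest 'acad' ignored (set empty)
end set {} — state 1 not in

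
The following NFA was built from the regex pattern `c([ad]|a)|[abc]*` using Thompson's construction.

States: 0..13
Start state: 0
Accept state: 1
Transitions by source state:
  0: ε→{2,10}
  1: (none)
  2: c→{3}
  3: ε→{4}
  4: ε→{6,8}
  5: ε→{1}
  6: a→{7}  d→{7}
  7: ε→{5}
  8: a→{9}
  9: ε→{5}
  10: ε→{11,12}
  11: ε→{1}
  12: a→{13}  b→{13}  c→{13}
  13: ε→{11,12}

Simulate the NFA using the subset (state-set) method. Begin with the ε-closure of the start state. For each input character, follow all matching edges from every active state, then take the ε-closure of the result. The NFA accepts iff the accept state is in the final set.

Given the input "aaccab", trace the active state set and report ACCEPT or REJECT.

Answer: ACCEPT

Derivation:
initial (ε-close {0}): {0,1,2,10,11,12}
'a' @ 1: {1,11,12,13}  ✓accept
'a' @ 2: {1,11,12,13}  ✓accept
'c' @ 3: {1,11,12,13}  ✓accept
'c' @ 4: {1,11,12,13}  ✓accept
'a' @ 5: {1,11,12,13}  ✓accept
'b' @ 6: {1,11,12,13}  ✓accept
after full input: {1,11,12,13}  (accept=1 in)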